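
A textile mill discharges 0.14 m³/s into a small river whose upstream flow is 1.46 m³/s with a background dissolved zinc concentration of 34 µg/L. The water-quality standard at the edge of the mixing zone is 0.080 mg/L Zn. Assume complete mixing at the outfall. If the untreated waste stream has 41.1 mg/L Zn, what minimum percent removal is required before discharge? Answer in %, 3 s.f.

98.6 %

34 µg/L = 0.034 mg/L.
Mass balance: 0.08·1.6 = 0.14·Cₑ + 1.46·0.034.
Cₑ = (0.128 − 0.04964) / 0.14 = 0.5597 mg/L.
Required removal = 1 − 0.5597/41.1 = 98.64 %.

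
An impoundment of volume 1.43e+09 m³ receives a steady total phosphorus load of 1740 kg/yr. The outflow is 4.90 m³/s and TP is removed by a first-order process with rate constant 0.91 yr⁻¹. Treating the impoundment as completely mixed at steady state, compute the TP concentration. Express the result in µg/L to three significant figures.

1.20 µg/L

Outflow Q = 4.90 m³/s × 3.156e+07 s/yr = 1.546e+08 m³/yr.
Steady-state CSTR mass balance: W = Q·C + k·V·C, so C = W/(Q + kV).
Q + kV = 1.546e+08 + 0.91·1.43e+09 = 1.456e+09 m³/yr.
C = 1740/1.456e+09 = 1.195e-06 kg/m³ = 0.001195 mg/L = 1.195 µg/L.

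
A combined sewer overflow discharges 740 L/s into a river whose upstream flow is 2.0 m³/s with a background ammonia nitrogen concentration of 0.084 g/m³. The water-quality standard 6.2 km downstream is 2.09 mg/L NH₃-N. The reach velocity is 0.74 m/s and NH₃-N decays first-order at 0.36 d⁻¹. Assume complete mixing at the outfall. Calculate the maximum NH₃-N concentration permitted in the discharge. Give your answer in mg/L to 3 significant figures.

7.79 mg/L

740 L/s = 0.74 m³/s.
Travel time to the compliance point: t = 6200/0.74 = 8378 s = 0.09697 d; decay factor exp(−0.36·0.09697) = 0.9657.
So the concentration just after mixing may be at most 2.09/0.9657 = 2.164 mg/L.
Mass balance: 2.164·2.74 = 0.74·Cₑ + 2·0.084.
Cₑ = (5.93 − 0.168) / 0.74 = 7.787 mg/L.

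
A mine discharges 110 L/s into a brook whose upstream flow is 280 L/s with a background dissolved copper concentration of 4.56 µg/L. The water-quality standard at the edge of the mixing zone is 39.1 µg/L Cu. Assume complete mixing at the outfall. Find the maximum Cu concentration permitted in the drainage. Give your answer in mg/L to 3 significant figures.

110 L/s = 0.11 m³/s.
280 L/s = 0.28 m³/s.
4.56 µg/L = 0.00456 mg/L.
39.1 µg/L = 0.0391 mg/L.
Mass balance: 0.0391·0.39 = 0.11·Cₑ + 0.28·0.00456.
Cₑ = (0.01525 − 0.001277) / 0.11 = 0.127 mg/L.

0.127 mg/L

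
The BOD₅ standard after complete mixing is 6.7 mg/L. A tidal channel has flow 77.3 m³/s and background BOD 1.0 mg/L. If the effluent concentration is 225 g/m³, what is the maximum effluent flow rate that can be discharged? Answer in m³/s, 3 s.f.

2.02 m³/s

Mass balance at complete mixing: C_std·(Q_w + Q_r) = Q_w·C_e + Q_r·C_b.
Rearranging, Q_w = Q_r·(C_std − C_b)/(C_e − C_std) = 77.3·(6.7 − 1) / (225 − 6.7) = 2.018 m³/s.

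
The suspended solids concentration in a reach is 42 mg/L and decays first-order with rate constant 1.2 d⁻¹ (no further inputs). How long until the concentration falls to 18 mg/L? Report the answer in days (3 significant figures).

0.706 d

t = ln(C₀/C)/k = ln(42/18)/1.2 = 0.8473/1.2 = 0.7061 d.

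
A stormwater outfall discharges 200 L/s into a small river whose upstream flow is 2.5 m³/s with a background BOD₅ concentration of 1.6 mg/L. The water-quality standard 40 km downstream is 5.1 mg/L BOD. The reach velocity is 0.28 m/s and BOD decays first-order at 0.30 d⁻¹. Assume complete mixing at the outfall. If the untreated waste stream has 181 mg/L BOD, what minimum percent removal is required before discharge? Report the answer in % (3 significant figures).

200 L/s = 0.2 m³/s.
Travel time to the compliance point: t = 4e+04/0.28 = 1.429e+05 s = 1.653 d; decay factor exp(−0.30·1.653) = 0.6089.
So the concentration just after mixing may be at most 5.1/0.6089 = 8.375 mg/L.
Mass balance: 8.375·2.7 = 0.2·Cₑ + 2.5·1.6.
Cₑ = (22.61 − 4) / 0.2 = 93.06 mg/L.
Required removal = 1 − 93.06/181 = 48.58 %.

48.6 %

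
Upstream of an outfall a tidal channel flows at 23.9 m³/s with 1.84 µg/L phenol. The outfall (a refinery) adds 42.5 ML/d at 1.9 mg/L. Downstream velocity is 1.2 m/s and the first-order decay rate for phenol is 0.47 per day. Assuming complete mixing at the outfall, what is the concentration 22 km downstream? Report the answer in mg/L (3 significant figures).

0.0363 mg/L

42.5 ML/d = 0.4919 m³/s.
1.84 µg/L = 0.00184 mg/L.
After complete mixing, C₀ = (0.4919·1.9 + 23.9·0.00184) / 24.39 = 0.04012 mg/L.
Travel time t = 2.2e+04 m / 1.2 m/s = 1.833e+04 s = 0.2122 d.
C = 0.04012·exp(−0.47·0.2122) = 0.04012·0.9051 = 0.03631 mg/L.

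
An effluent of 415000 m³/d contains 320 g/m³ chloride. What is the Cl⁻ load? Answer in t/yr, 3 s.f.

415000 m³/d = 4.803 m³/s.
Mass flux = Q·C = 4.803 m³/s × 320 g/m³ = 1537 g/s.
= 1537 g/s × 31.56 = 4.851e+04 t/yr.

48500 t/yr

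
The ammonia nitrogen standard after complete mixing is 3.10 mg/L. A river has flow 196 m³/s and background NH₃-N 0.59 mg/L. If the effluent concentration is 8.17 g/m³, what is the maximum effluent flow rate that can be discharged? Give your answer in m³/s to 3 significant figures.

97.0 m³/s

Mass balance at complete mixing: C_std·(Q_w + Q_r) = Q_w·C_e + Q_r·C_b.
Rearranging, Q_w = Q_r·(C_std − C_b)/(C_e − C_std) = 196·(3.1 − 0.59) / (8.17 − 3.1) = 97.03 m³/s.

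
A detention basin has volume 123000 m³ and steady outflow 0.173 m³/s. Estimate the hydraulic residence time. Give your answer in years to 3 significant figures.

Q = 0.173 m³/s × 3.156e+07 s/yr = 5.459e+06 m³/yr.
Hydraulic residence time τ = V/Q = 123000/5.459e+06 = 0.02253 yr.

0.0225 yr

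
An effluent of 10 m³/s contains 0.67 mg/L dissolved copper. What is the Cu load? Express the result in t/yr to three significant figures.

Mass flux = Q·C = 10 m³/s × 0.67 g/m³ = 6.7 g/s.
= 6.7 g/s × 31.56 = 211.4 t/yr.

211 t/yr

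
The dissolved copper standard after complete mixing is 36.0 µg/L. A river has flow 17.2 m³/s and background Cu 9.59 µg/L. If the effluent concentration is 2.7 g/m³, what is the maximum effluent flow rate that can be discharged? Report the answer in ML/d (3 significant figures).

9.59 µg/L = 0.00959 mg/L.
36.0 µg/L = 0.036 mg/L.
Mass balance at complete mixing: C_std·(Q_w + Q_r) = Q_w·C_e + Q_r·C_b.
Rearranging, Q_w = Q_r·(C_std − C_b)/(C_e − C_std) = 17.2·(0.036 − 0.00959) / (2.7 − 0.036) = 0.1705 m³/s.
= 14.73 ML/d.

14.7 ML/d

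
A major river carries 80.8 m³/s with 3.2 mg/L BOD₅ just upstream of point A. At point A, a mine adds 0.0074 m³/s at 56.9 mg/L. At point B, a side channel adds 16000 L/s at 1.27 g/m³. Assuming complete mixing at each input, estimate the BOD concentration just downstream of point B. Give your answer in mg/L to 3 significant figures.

After input A: C = (80.8·3.2 + 0.0074·56.9) / 80.81 = 3.205 mg/L.
16000 L/s = 16 m³/s.
After input B: C = (80.81·3.205 + 16·1.27) / 96.81 = 2.885 mg/L.

2.89 mg/L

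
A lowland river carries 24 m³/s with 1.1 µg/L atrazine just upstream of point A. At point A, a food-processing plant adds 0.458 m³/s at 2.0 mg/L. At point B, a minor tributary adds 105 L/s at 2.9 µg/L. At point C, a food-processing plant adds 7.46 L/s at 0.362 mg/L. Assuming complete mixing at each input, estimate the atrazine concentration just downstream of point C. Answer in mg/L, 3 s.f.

1.1 µg/L = 0.0011 mg/L.
After input A: C = (24·0.0011 + 0.458·2) / 24.46 = 0.03853 mg/L.
105 L/s = 0.105 m³/s.
2.9 µg/L = 0.0029 mg/L.
After input B: C = (24.46·0.03853 + 0.105·0.0029) / 24.56 = 0.03838 mg/L.
7.46 L/s = 0.00746 m³/s.
After input C: C = (24.56·0.03838 + 0.00746·0.362) / 24.57 = 0.03848 mg/L.

0.0385 mg/L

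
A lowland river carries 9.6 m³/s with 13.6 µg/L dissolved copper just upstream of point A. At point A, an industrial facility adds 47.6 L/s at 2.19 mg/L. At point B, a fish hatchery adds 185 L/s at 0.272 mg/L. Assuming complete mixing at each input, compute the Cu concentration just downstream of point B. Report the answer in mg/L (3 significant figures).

13.6 µg/L = 0.0136 mg/L.
47.6 L/s = 0.0476 m³/s.
After input A: C = (9.6·0.0136 + 0.0476·2.19) / 9.648 = 0.02434 mg/L.
185 L/s = 0.185 m³/s.
After input B: C = (9.648·0.02434 + 0.185·0.272) / 9.833 = 0.029 mg/L.

0.0290 mg/L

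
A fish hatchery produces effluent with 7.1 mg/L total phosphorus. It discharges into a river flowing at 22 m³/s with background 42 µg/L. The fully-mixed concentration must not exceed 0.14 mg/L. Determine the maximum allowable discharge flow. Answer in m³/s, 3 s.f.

0.310 m³/s

42 µg/L = 0.042 mg/L.
Mass balance at complete mixing: C_std·(Q_w + Q_r) = Q_w·C_e + Q_r·C_b.
Rearranging, Q_w = Q_r·(C_std − C_b)/(C_e − C_std) = 22·(0.14 − 0.042) / (7.1 − 0.14) = 0.3098 m³/s.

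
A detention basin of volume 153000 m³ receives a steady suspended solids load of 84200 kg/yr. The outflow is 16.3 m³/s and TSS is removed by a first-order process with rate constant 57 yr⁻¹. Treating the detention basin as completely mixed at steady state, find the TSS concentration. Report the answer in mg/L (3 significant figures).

Outflow Q = 16.3 m³/s × 3.156e+07 s/yr = 5.144e+08 m³/yr.
Steady-state CSTR mass balance: W = Q·C + k·V·C, so C = W/(Q + kV).
Q + kV = 5.144e+08 + 57·153000 = 5.231e+08 m³/yr.
C = 84200/5.231e+08 = 0.000161 kg/m³ = 0.161 mg/L.

0.161 mg/L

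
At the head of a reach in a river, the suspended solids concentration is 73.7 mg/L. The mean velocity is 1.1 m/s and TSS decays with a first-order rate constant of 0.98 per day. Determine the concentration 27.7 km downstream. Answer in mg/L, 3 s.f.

55.4 mg/L

Travel time t = 27.7 km / 1.1 m/s = 2.77e+04/1.1 = 2.518e+04 s = 0.2915 d.
First-order decay: C = 73.7·exp(−0.98·0.2915) = 73.7·0.7515 = 55.39 mg/L.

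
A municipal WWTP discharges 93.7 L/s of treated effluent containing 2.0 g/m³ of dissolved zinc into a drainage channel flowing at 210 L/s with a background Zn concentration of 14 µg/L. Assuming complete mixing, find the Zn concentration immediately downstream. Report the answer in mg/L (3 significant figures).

0.627 mg/L

93.7 L/s = 0.0937 m³/s.
210 L/s = 0.21 m³/s.
14 µg/L = 0.014 mg/L.
Conservation of mass across the mixing zone: C = (0.0937·2 + 0.21·0.014) / (0.0937 + 0.21) = 0.1903/0.3037 = 0.6267 mg/L.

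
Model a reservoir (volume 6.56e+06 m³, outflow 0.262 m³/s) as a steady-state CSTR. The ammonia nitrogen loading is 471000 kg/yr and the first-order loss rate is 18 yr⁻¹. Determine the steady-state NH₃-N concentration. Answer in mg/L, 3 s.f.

Outflow Q = 0.262 m³/s × 3.156e+07 s/yr = 8.268e+06 m³/yr.
Steady-state CSTR mass balance: W = Q·C + k·V·C, so C = W/(Q + kV).
Q + kV = 8.268e+06 + 18·6.56e+06 = 1.263e+08 m³/yr.
C = 471000/1.263e+08 = 0.003728 kg/m³ = 3.728 mg/L.

3.73 mg/L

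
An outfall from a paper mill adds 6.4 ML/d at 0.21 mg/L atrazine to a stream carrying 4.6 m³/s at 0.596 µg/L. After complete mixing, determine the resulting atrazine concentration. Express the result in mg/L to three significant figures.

6.4 ML/d = 0.07407 m³/s.
0.596 µg/L = 0.000596 mg/L.
Conservation of mass across the mixing zone: C = (0.07407·0.21 + 4.6·0.000596) / (0.07407 + 4.6) = 0.0183/4.674 = 0.003915 mg/L.

0.00391 mg/L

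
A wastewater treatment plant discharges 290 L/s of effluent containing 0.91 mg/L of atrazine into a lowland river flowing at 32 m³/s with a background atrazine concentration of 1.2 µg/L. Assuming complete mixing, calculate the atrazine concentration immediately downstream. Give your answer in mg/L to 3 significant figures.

0.00936 mg/L

290 L/s = 0.29 m³/s.
1.2 µg/L = 0.0012 mg/L.
Conservation of mass across the mixing zone: C = (0.29·0.91 + 32·0.0012) / (0.29 + 32) = 0.3023/32.29 = 0.009362 mg/L.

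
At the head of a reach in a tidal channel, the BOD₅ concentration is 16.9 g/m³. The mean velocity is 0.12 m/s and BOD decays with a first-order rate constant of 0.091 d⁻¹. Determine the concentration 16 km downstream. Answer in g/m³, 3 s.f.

14.7 g/m³

Travel time t = 16 km / 0.12 m/s = 1.6e+04/0.12 = 1.333e+05 s = 1.543 d.
First-order decay: C = 16.9·exp(−0.091·1.543) = 16.9·0.869 = 14.69 g/m³.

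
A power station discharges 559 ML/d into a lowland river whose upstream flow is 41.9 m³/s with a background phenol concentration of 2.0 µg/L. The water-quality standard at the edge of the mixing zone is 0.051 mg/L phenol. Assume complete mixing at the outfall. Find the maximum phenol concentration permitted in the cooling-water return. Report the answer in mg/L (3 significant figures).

0.368 mg/L

559 ML/d = 6.47 m³/s.
2.0 µg/L = 0.002 mg/L.
Mass balance: 0.051·48.37 = 6.47·Cₑ + 41.9·0.002.
Cₑ = (2.467 − 0.0838) / 6.47 = 0.3683 mg/L.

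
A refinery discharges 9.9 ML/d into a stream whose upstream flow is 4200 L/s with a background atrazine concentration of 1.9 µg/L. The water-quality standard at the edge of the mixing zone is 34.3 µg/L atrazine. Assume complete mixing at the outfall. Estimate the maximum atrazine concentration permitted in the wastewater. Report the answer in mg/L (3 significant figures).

9.9 ML/d = 0.1146 m³/s.
4200 L/s = 4.2 m³/s.
1.9 µg/L = 0.0019 mg/L.
34.3 µg/L = 0.0343 mg/L.
Mass balance: 0.0343·4.315 = 0.1146·Cₑ + 4.2·0.0019.
Cₑ = (0.148 − 0.00798) / 0.1146 = 1.222 mg/L.

1.22 mg/L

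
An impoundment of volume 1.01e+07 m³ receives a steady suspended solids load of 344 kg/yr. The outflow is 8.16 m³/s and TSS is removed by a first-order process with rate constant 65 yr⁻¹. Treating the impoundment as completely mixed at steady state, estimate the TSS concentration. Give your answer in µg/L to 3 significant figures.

0.376 µg/L

Outflow Q = 8.16 m³/s × 3.156e+07 s/yr = 2.575e+08 m³/yr.
Steady-state CSTR mass balance: W = Q·C + k·V·C, so C = W/(Q + kV).
Q + kV = 2.575e+08 + 65·1.01e+07 = 9.14e+08 m³/yr.
C = 344/9.14e+08 = 3.764e-07 kg/m³ = 0.0003764 mg/L = 0.3764 µg/L.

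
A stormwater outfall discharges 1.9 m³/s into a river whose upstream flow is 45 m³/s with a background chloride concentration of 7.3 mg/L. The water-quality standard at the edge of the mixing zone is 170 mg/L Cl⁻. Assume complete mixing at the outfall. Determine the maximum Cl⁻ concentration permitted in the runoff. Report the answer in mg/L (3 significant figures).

Mass balance: 170·46.9 = 1.9·Cₑ + 45·7.3.
Cₑ = (7973 − 328.5) / 1.9 = 4023 mg/L.

4020 mg/L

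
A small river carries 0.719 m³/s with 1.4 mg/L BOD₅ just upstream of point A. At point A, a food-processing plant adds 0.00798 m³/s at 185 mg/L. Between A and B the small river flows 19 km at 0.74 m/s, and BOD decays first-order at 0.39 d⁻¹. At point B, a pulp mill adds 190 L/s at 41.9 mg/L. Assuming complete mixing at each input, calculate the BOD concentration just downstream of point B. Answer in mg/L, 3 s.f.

11.1 mg/L

After input A: C = (0.719·1.4 + 0.00798·185) / 0.727 = 3.415 mg/L.
Over the 19 km reach to input B (t = 2.568e+04 s = 0.2972 d), decay gives C = 3.415·exp(−0.39·0.2972) = 3.042 mg/L.
190 L/s = 0.19 m³/s.
After input B: C = (0.727·3.042 + 0.19·41.9) / 0.917 = 11.09 mg/L.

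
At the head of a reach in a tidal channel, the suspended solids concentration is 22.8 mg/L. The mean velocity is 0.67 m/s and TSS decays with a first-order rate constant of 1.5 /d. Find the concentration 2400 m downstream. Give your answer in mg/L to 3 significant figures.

Travel time t = 2400 m / 0.67 m/s = 2400/0.67 = 3582 s = 0.04146 d.
First-order decay: C = 22.8·exp(−1.5·0.04146) = 22.8·0.9397 = 21.43 mg/L.

21.4 mg/L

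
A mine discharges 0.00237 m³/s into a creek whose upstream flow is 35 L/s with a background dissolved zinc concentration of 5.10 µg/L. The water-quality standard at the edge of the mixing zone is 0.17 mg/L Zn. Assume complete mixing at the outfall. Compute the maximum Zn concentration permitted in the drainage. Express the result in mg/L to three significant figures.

2.61 mg/L

35 L/s = 0.035 m³/s.
5.10 µg/L = 0.0051 mg/L.
Mass balance: 0.17·0.03737 = 0.00237·Cₑ + 0.035·0.0051.
Cₑ = (0.006353 − 0.0001785) / 0.00237 = 2.605 mg/L.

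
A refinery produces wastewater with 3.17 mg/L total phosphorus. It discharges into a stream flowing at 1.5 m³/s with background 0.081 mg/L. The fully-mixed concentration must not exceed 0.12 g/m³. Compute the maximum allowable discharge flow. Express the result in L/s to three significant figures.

Mass balance at complete mixing: C_std·(Q_w + Q_r) = Q_w·C_e + Q_r·C_b.
Rearranging, Q_w = Q_r·(C_std − C_b)/(C_e − C_std) = 1.5·(0.12 − 0.081) / (3.17 − 0.12) = 0.01918 m³/s.
= 19.18 L/s.

19.2 L/s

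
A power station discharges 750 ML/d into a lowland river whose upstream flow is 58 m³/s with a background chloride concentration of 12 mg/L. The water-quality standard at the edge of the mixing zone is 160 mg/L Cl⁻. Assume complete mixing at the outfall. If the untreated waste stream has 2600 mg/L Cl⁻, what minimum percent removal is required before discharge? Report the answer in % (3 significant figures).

55.8 %

750 ML/d = 8.681 m³/s.
Mass balance: 160·66.68 = 8.681·Cₑ + 58·12.
Cₑ = (1.067e+04 − 696) / 8.681 = 1149 mg/L.
Required removal = 1 − 1149/2600 = 55.81 %.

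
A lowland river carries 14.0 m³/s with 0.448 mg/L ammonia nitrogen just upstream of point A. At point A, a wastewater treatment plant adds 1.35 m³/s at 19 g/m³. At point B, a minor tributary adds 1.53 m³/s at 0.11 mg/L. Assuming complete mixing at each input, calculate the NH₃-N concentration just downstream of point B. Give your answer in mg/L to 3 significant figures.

1.90 mg/L

After input A: C = (14·0.448 + 1.35·19) / 15.35 = 2.08 mg/L.
After input B: C = (15.35·2.08 + 1.53·0.11) / 16.88 = 1.901 mg/L.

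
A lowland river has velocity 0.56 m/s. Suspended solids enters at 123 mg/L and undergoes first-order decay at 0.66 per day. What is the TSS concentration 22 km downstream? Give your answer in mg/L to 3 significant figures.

Travel time t = 22 km / 0.56 m/s = 2.2e+04/0.56 = 3.929e+04 s = 0.4547 d.
First-order decay: C = 123·exp(−0.66·0.4547) = 123·0.7407 = 91.11 mg/L.

91.1 mg/L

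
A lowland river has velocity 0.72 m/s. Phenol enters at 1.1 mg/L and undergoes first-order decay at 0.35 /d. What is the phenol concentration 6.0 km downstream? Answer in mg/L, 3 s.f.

1.06 mg/L

Travel time t = 6.0 km / 0.72 m/s = 6000/0.72 = 8333 s = 0.09645 d.
First-order decay: C = 1.1·exp(−0.35·0.09645) = 1.1·0.9668 = 1.063 mg/L.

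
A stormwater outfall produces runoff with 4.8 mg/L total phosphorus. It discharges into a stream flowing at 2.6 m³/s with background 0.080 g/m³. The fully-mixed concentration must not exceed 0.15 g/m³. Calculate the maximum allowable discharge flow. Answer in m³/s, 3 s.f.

0.0391 m³/s

Mass balance at complete mixing: C_std·(Q_w + Q_r) = Q_w·C_e + Q_r·C_b.
Rearranging, Q_w = Q_r·(C_std − C_b)/(C_e − C_std) = 2.6·(0.15 − 0.08) / (4.8 − 0.15) = 0.03914 m³/s.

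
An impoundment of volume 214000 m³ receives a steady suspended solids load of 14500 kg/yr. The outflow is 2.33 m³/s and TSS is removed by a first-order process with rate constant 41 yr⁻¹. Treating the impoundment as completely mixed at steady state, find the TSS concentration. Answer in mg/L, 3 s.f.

Outflow Q = 2.33 m³/s × 3.156e+07 s/yr = 7.353e+07 m³/yr.
Steady-state CSTR mass balance: W = Q·C + k·V·C, so C = W/(Q + kV).
Q + kV = 7.353e+07 + 41·214000 = 8.23e+07 m³/yr.
C = 14500/8.23e+07 = 0.0001762 kg/m³ = 0.1762 mg/L.

0.176 mg/L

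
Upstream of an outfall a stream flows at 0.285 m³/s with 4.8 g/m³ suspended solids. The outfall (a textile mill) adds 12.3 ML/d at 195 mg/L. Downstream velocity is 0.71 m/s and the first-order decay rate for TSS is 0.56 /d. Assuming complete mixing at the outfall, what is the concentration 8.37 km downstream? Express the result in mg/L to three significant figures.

12.3 ML/d = 0.1424 m³/s.
After complete mixing, C₀ = (0.1424·195 + 0.285·4.8) / 0.4274 = 68.16 mg/L.
Travel time t = 8370 m / 0.71 m/s = 1.179e+04 s = 0.1364 d.
C = 68.16·exp(−0.56·0.1364) = 68.16·0.9264 = 63.14 mg/L.

63.1 mg/L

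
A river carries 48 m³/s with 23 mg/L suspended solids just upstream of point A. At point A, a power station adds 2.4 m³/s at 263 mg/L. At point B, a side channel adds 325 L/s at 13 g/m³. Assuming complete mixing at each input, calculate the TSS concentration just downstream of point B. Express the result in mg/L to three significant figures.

34.3 mg/L

After input A: C = (48·23 + 2.4·263) / 50.4 = 34.43 mg/L.
325 L/s = 0.325 m³/s.
After input B: C = (50.4·34.43 + 0.325·13) / 50.73 = 34.29 mg/L.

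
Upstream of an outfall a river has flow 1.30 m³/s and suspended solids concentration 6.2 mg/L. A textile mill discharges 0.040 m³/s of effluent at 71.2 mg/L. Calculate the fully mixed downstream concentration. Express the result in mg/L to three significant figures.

8.14 mg/L

Conservation of mass across the mixing zone: C = (0.04·71.2 + 1.3·6.2) / (0.04 + 1.3) = 10.91/1.34 = 8.14 mg/L.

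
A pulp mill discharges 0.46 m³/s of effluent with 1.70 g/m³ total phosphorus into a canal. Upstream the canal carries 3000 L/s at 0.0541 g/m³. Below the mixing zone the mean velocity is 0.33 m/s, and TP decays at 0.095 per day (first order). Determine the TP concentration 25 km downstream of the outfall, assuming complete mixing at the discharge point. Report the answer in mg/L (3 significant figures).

3000 L/s = 3 m³/s.
After complete mixing, C₀ = (0.46·1.7 + 3·0.0541) / 3.46 = 0.2729 mg/L.
Travel time t = 2.5e+04 m / 0.33 m/s = 7.576e+04 s = 0.8768 d.
C = 0.2729·exp(−0.095·0.8768) = 0.2729·0.9201 = 0.2511 mg/L.

0.251 mg/L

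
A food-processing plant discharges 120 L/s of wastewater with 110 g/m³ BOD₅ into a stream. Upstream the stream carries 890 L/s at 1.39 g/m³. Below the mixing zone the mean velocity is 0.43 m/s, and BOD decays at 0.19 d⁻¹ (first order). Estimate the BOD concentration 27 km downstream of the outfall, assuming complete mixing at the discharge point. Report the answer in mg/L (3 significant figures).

120 L/s = 0.12 m³/s.
890 L/s = 0.89 m³/s.
After complete mixing, C₀ = (0.12·110 + 0.89·1.39) / 1.01 = 14.29 mg/L.
Travel time t = 2.7e+04 m / 0.43 m/s = 6.279e+04 s = 0.7267 d.
C = 14.29·exp(−0.19·0.7267) = 14.29·0.871 = 12.45 mg/L.

12.5 mg/L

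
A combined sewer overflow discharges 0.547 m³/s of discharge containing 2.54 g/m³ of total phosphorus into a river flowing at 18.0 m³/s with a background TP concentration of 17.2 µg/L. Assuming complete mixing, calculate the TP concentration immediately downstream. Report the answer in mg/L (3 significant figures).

0.0916 mg/L

17.2 µg/L = 0.0172 mg/L.
Flow-weighted mixing gives C = (0.547·2.54 + 18·0.0172) / (0.547 + 18) = 1.699/18.55 = 0.0916 mg/L.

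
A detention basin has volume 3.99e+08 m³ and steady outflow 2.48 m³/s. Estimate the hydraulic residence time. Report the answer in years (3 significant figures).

Q = 2.48 m³/s × 3.156e+07 s/yr = 7.826e+07 m³/yr.
Hydraulic residence time τ = V/Q = 3.99e+08/7.826e+07 = 5.098 yr.

5.10 yr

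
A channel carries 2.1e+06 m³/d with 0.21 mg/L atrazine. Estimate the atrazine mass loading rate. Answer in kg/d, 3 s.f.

441 kg/d

2.1e+06 m³/d = 24.31 m³/s.
Mass flux = Q·C = 24.31 m³/s × 0.21 g/m³ = 5.104 g/s.
= 5.104 g/s × 86.4 = 441 kg/d.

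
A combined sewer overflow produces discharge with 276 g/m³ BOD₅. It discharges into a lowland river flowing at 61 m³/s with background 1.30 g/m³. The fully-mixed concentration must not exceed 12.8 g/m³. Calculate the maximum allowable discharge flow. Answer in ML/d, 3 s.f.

Mass balance at complete mixing: C_std·(Q_w + Q_r) = Q_w·C_e + Q_r·C_b.
Rearranging, Q_w = Q_r·(C_std − C_b)/(C_e − C_std) = 61·(12.8 − 1.3) / (276 − 12.8) = 2.665 m³/s.
= 230.3 ML/d.

230 ML/d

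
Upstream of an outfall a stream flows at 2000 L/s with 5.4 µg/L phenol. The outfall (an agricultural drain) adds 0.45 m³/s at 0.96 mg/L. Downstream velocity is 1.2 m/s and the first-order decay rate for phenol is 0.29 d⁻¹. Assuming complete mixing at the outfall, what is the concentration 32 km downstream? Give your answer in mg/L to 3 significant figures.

0.165 mg/L

2000 L/s = 2 m³/s.
5.4 µg/L = 0.0054 mg/L.
After complete mixing, C₀ = (0.45·0.96 + 2·0.0054) / 2.45 = 0.1807 mg/L.
Travel time t = 3.2e+04 m / 1.2 m/s = 2.667e+04 s = 0.3086 d.
C = 0.1807·exp(−0.29·0.3086) = 0.1807·0.9144 = 0.1653 mg/L.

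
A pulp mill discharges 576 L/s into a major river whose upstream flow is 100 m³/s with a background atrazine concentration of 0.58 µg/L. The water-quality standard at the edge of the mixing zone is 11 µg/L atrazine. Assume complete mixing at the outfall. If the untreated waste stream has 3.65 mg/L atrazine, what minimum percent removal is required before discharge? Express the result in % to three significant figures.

576 L/s = 0.576 m³/s.
0.58 µg/L = 0.00058 mg/L.
11 µg/L = 0.011 mg/L.
Mass balance: 0.011·100.6 = 0.576·Cₑ + 100·0.00058.
Cₑ = (1.106 − 0.058) / 0.576 = 1.82 mg/L.
Required removal = 1 − 1.82/3.65 = 50.14 %.

50.1 %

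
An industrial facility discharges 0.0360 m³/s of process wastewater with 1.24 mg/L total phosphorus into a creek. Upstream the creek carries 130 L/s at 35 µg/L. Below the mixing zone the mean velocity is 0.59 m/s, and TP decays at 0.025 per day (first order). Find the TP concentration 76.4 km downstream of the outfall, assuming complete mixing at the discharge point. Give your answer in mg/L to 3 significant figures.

0.285 mg/L

130 L/s = 0.13 m³/s.
35 µg/L = 0.035 mg/L.
After complete mixing, C₀ = (0.036·1.24 + 0.13·0.035) / 0.166 = 0.2963 mg/L.
Travel time t = 7.64e+04 m / 0.59 m/s = 1.295e+05 s = 1.499 d.
C = 0.2963·exp(−0.025·1.499) = 0.2963·0.9632 = 0.2854 mg/L.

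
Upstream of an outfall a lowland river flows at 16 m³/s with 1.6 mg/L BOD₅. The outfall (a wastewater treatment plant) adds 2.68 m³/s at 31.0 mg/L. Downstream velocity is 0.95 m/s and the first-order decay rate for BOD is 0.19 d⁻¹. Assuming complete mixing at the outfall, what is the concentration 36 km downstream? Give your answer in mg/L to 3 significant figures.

5.35 mg/L

After complete mixing, C₀ = (2.68·31 + 16·1.6) / 18.68 = 5.818 mg/L.
Travel time t = 3.6e+04 m / 0.95 m/s = 3.789e+04 s = 0.4386 d.
C = 5.818·exp(−0.19·0.4386) = 5.818·0.92 = 5.353 mg/L.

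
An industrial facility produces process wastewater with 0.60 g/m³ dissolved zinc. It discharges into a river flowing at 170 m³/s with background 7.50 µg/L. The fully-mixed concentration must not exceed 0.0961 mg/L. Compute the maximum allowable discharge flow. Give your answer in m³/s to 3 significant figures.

29.9 m³/s

7.50 µg/L = 0.0075 mg/L.
Mass balance at complete mixing: C_std·(Q_w + Q_r) = Q_w·C_e + Q_r·C_b.
Rearranging, Q_w = Q_r·(C_std − C_b)/(C_e − C_std) = 170·(0.0961 − 0.0075) / (0.6 − 0.0961) = 29.89 m³/s.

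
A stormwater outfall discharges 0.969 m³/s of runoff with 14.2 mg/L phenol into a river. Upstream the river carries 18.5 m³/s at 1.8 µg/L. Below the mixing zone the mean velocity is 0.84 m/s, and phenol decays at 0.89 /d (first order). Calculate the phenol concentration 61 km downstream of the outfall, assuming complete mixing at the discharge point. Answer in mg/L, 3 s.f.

1.8 µg/L = 0.0018 mg/L.
After complete mixing, C₀ = (0.969·14.2 + 18.5·0.0018) / 19.47 = 0.7085 mg/L.
Travel time t = 6.1e+04 m / 0.84 m/s = 7.262e+04 s = 0.8405 d.
C = 0.7085·exp(−0.89·0.8405) = 0.7085·0.4733 = 0.3353 mg/L.

0.335 mg/L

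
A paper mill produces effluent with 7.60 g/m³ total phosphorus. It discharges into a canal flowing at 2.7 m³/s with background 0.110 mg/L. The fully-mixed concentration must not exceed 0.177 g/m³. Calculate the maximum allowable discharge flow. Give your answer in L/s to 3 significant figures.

24.4 L/s

Mass balance at complete mixing: C_std·(Q_w + Q_r) = Q_w·C_e + Q_r·C_b.
Rearranging, Q_w = Q_r·(C_std − C_b)/(C_e − C_std) = 2.7·(0.177 − 0.11) / (7.6 − 0.177) = 0.02437 m³/s.
= 24.37 L/s.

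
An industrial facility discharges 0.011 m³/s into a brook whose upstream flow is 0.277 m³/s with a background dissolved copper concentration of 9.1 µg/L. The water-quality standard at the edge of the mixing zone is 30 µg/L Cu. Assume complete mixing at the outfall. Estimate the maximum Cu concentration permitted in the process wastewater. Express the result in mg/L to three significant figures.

9.1 µg/L = 0.0091 mg/L.
30 µg/L = 0.03 mg/L.
Mass balance: 0.03·0.288 = 0.011·Cₑ + 0.277·0.0091.
Cₑ = (0.00864 − 0.002521) / 0.011 = 0.5563 mg/L.

0.556 mg/L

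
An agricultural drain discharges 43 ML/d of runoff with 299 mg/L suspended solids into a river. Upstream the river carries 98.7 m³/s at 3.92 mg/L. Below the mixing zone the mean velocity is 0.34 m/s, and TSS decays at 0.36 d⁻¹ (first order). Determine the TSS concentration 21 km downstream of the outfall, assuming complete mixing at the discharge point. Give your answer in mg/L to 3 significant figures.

43 ML/d = 0.4977 m³/s.
After complete mixing, C₀ = (0.4977·299 + 98.7·3.92) / 99.2 = 5.4 mg/L.
Travel time t = 2.1e+04 m / 0.34 m/s = 6.176e+04 s = 0.7149 d.
C = 5.4·exp(−0.36·0.7149) = 5.4·0.7731 = 4.175 mg/L.

4.18 mg/L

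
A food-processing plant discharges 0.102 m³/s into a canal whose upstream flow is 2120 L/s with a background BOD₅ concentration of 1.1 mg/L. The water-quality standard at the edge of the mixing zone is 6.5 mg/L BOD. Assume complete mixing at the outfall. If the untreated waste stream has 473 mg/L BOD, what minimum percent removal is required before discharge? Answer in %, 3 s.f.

2120 L/s = 2.12 m³/s.
Mass balance: 6.5·2.222 = 0.102·Cₑ + 2.12·1.1.
Cₑ = (14.44 − 2.332) / 0.102 = 118.7 mg/L.
Required removal = 1 − 118.7/473 = 74.9 %.

74.9 %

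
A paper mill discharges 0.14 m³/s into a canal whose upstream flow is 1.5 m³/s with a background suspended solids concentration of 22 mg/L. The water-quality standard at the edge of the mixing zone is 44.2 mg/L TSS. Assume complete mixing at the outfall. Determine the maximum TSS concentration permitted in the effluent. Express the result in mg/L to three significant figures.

Mass balance: 44.2·1.64 = 0.14·Cₑ + 1.5·22.
Cₑ = (72.49 − 33) / 0.14 = 282.1 mg/L.

282 mg/L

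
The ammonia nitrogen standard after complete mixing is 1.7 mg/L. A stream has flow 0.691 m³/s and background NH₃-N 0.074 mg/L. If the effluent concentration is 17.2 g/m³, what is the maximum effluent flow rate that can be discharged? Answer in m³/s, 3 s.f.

0.0725 m³/s

Mass balance at complete mixing: C_std·(Q_w + Q_r) = Q_w·C_e + Q_r·C_b.
Rearranging, Q_w = Q_r·(C_std − C_b)/(C_e − C_std) = 0.691·(1.7 − 0.074) / (17.2 − 1.7) = 0.07249 m³/s.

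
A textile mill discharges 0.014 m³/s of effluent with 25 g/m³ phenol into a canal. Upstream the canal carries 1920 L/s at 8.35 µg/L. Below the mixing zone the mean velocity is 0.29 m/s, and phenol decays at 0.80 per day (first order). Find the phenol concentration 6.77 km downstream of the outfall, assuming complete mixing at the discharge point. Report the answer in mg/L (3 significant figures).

0.152 mg/L

1920 L/s = 1.92 m³/s.
8.35 µg/L = 0.00835 mg/L.
After complete mixing, C₀ = (0.014·25 + 1.92·0.00835) / 1.934 = 0.1893 mg/L.
Travel time t = 6770 m / 0.29 m/s = 2.334e+04 s = 0.2702 d.
C = 0.1893·exp(−0.80·0.2702) = 0.1893·0.8056 = 0.1525 mg/L.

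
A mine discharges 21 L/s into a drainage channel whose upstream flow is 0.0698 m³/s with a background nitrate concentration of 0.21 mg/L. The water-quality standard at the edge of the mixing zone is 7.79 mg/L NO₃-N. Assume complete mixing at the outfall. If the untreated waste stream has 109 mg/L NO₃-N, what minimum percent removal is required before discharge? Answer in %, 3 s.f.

69.7 %

21 L/s = 0.021 m³/s.
Mass balance: 7.79·0.0908 = 0.021·Cₑ + 0.0698·0.21.
Cₑ = (0.7073 − 0.01466) / 0.021 = 32.98 mg/L.
Required removal = 1 − 32.98/109 = 69.74 %.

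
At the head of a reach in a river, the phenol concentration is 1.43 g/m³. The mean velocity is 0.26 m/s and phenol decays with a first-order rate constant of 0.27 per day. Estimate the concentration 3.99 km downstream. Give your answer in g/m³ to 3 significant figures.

Travel time t = 3.99 km / 0.26 m/s = 3990/0.26 = 1.535e+04 s = 0.1776 d.
First-order decay: C = 1.43·exp(−0.27·0.1776) = 1.43·0.9532 = 1.363 g/m³.

1.36 g/m³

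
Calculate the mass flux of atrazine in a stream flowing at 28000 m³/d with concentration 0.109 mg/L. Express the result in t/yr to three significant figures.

1.11 t/yr

28000 m³/d = 0.3241 m³/s.
Mass flux = Q·C = 0.3241 m³/s × 0.109 g/m³ = 0.03532 g/s.
= 0.03532 g/s × 31.56 = 1.115 t/yr.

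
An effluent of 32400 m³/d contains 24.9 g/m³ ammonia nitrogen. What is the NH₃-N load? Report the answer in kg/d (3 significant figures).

807 kg/d

32400 m³/d = 0.375 m³/s.
Mass flux = Q·C = 0.375 m³/s × 24.9 g/m³ = 9.337 g/s.
= 9.337 g/s × 86.4 = 806.8 kg/d.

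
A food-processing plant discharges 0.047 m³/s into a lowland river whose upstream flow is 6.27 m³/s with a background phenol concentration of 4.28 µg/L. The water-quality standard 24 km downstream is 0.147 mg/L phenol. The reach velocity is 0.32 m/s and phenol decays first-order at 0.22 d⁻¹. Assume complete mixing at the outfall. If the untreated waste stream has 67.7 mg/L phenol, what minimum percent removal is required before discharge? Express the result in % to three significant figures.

4.28 µg/L = 0.00428 mg/L.
Travel time to the compliance point: t = 2.4e+04/0.32 = 7.5e+04 s = 0.8681 d; decay factor exp(−0.22·0.8681) = 0.8262.
So the concentration just after mixing may be at most 0.147/0.8262 = 0.1779 mg/L.
Mass balance: 0.1779·6.317 = 0.047·Cₑ + 6.27·0.00428.
Cₑ = (1.124 − 0.02684) / 0.047 = 23.34 mg/L.
Required removal = 1 − 23.34/67.7 = 65.52 %.

65.5 %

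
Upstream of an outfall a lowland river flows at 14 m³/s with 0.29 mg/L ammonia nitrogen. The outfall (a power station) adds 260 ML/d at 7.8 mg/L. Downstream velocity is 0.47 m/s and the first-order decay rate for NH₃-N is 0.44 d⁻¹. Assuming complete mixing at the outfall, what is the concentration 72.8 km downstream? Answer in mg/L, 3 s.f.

0.735 mg/L

260 ML/d = 3.009 m³/s.
After complete mixing, C₀ = (3.009·7.8 + 14·0.29) / 17.01 = 1.619 mg/L.
Travel time t = 7.28e+04 m / 0.47 m/s = 1.549e+05 s = 1.793 d.
C = 1.619·exp(−0.44·1.793) = 1.619·0.4544 = 0.7355 mg/L.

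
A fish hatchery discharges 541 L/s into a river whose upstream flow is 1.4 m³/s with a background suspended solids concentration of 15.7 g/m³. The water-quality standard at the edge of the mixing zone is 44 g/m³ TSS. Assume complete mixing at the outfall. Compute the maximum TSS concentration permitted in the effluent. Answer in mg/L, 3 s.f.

541 L/s = 0.541 m³/s.
Mass balance: 44·1.941 = 0.541·Cₑ + 1.4·15.7.
Cₑ = (85.4 − 21.98) / 0.541 = 117.2 mg/L.

117 mg/L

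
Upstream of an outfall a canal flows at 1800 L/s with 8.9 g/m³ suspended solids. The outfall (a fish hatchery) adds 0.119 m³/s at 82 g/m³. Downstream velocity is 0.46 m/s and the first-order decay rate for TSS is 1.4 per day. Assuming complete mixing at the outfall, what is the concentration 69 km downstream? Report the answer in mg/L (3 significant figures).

1800 L/s = 1.8 m³/s.
After complete mixing, C₀ = (0.119·82 + 1.8·8.9) / 1.919 = 13.43 mg/L.
Travel time t = 6.9e+04 m / 0.46 m/s = 1.5e+05 s = 1.736 d.
C = 13.43·exp(−1.4·1.736) = 13.43·0.08799 = 1.182 mg/L.

1.18 mg/L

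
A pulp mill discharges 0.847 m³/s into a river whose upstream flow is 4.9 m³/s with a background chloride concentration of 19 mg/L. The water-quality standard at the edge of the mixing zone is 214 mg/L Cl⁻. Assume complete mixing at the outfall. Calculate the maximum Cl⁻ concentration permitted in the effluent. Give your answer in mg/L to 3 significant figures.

1340 mg/L

Mass balance: 214·5.747 = 0.847·Cₑ + 4.9·19.
Cₑ = (1230 − 93.1) / 0.847 = 1342 mg/L.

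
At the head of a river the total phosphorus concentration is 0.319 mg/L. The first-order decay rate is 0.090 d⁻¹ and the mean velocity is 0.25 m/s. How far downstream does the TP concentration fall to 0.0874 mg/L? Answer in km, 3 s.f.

From C = C₀·e^(−kt), t = ln(C₀/C)/k = ln(0.319/0.0874)/0.090 = 1.295/0.090 = 14.39 d.
Distance = v·t = 0.25 m/s × 1.243e+06 s = 3.107e+05 m = 310.7 km.

311 km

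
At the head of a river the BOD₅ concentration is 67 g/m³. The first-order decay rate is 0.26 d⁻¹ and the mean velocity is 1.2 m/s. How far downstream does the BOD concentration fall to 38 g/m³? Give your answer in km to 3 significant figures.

From C = C₀·e^(−kt), t = ln(C₀/C)/k = ln(67/38)/0.26 = 0.5671/0.26 = 2.181 d.
Distance = v·t = 1.2 m/s × 1.885e+05 s = 2.261e+05 m = 226.1 km.

226 km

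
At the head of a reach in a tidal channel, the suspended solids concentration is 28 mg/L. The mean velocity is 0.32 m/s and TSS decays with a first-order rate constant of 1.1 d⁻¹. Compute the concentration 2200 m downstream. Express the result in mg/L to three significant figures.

Travel time t = 2200 m / 0.32 m/s = 2200/0.32 = 6875 s = 0.07957 d.
First-order decay: C = 28·exp(−1.1·0.07957) = 28·0.9162 = 25.65 mg/L.

25.7 mg/L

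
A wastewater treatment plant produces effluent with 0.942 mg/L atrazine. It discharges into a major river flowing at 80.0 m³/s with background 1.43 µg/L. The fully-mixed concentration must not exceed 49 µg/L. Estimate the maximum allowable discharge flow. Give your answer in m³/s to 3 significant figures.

4.26 m³/s

1.43 µg/L = 0.00143 mg/L.
49 µg/L = 0.049 mg/L.
Mass balance at complete mixing: C_std·(Q_w + Q_r) = Q_w·C_e + Q_r·C_b.
Rearranging, Q_w = Q_r·(C_std − C_b)/(C_e − C_std) = 80.0·(0.049 − 0.00143) / (0.942 − 0.049) = 4.262 m³/s.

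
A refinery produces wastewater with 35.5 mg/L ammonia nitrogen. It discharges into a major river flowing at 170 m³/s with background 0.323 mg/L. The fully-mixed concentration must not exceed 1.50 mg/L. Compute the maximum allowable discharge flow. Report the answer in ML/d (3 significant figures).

Mass balance at complete mixing: C_std·(Q_w + Q_r) = Q_w·C_e + Q_r·C_b.
Rearranging, Q_w = Q_r·(C_std − C_b)/(C_e − C_std) = 170·(1.5 − 0.323) / (35.5 − 1.5) = 5.885 m³/s.
= 508.5 ML/d.

508 ML/d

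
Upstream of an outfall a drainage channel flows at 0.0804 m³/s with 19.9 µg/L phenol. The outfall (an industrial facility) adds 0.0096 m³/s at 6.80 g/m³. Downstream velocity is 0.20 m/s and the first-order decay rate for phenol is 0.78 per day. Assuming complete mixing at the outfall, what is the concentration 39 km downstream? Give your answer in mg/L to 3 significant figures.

19.9 µg/L = 0.0199 mg/L.
After complete mixing, C₀ = (0.0096·6.8 + 0.0804·0.0199) / 0.09 = 0.7431 mg/L.
Travel time t = 3.9e+04 m / 0.20 m/s = 1.95e+05 s = 2.257 d.
C = 0.7431·exp(−0.78·2.257) = 0.7431·0.172 = 0.1278 mg/L.

0.128 mg/L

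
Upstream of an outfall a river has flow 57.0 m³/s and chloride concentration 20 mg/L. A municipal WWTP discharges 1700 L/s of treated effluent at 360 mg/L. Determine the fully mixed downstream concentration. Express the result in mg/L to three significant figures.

29.8 mg/L

1700 L/s = 1.7 m³/s.
By mass balance at complete mixing, C = (1.7·360 + 57·20) / (1.7 + 57) = 1752/58.7 = 29.85 mg/L.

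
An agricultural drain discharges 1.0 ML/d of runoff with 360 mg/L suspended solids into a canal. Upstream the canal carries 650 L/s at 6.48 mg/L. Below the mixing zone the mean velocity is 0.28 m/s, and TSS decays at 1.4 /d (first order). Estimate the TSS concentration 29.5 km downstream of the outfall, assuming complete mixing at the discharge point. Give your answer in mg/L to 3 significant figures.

2.30 mg/L

1.0 ML/d = 0.01157 m³/s.
650 L/s = 0.65 m³/s.
After complete mixing, C₀ = (0.01157·360 + 0.65·6.48) / 0.6616 = 12.66 mg/L.
Travel time t = 2.95e+04 m / 0.28 m/s = 1.054e+05 s = 1.219 d.
C = 12.66·exp(−1.4·1.219) = 12.66·0.1814 = 2.297 mg/L.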